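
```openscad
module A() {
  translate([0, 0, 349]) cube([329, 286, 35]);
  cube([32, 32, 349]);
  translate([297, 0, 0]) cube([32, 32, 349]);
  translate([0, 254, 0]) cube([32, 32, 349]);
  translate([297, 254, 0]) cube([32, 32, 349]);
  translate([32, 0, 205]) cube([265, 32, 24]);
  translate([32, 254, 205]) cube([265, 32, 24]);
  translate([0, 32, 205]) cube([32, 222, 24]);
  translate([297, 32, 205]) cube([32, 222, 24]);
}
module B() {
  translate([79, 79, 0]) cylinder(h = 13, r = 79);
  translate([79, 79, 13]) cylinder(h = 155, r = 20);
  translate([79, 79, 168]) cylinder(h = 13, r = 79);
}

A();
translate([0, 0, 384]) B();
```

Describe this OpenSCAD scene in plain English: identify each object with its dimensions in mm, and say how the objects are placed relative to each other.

A is a four-legged stool. The seat is 329×286 mm, 35 mm thick, top at z = 384 mm. It stands on four square legs, each 32×32 mm in cross-section, from z = 0 to the seat underside, each flush with a corner of the seat. Four stretchers, 32 mm wide and 24 mm tall, connect adjacent legs with their undersides at z = 205 mm, each running between the inner faces of the legs it joins and aligned with the legs' outer faces on the other axis.

B is a spool: two coaxial disc flanges of radius 79 mm and thickness 13 mm, joined by a core cylinder of radius 20 mm and height 155 mm. The lower flange rests on z = 0 and the three cylinders share a vertical axis.

The spool is on top of the stool.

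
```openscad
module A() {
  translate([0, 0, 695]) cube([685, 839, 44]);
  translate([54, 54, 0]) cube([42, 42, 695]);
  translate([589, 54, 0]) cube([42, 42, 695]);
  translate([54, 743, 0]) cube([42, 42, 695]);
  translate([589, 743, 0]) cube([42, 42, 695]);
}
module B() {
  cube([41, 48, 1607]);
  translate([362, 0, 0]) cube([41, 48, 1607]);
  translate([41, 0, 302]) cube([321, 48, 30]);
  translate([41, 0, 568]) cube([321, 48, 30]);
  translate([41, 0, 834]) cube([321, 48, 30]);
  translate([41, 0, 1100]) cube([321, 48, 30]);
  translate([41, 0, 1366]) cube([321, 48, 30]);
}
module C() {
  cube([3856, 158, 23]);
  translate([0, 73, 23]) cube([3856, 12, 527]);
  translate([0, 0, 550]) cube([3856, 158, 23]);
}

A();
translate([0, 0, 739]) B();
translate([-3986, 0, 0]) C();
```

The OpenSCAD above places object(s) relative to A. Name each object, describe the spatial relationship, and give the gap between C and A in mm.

A is a table. B is a ladder. C is an I-beam. The ladder is on top of the table. The I-beam is on the floor beside the table on its −x side. The gap between the I-beam and the table is 130 mm.

The I-beam's nearest face is 130 mm from the table's −x face.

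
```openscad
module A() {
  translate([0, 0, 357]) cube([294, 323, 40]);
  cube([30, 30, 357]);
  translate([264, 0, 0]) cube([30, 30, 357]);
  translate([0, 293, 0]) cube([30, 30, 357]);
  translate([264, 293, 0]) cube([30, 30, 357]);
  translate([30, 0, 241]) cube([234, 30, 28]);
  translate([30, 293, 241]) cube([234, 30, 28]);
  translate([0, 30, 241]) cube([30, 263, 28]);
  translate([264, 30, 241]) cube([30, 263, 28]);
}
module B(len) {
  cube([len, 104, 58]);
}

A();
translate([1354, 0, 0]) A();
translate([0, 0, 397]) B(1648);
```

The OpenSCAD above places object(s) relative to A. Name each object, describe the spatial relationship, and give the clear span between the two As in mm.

A is a stool. B is a beam. A beam spans the tops of two stools. The clear span between the two stools is 1060 mm.

Second stool starts at x = 1354; first ends at x = 294; clear span = 1354 − 294 = 1060 mm.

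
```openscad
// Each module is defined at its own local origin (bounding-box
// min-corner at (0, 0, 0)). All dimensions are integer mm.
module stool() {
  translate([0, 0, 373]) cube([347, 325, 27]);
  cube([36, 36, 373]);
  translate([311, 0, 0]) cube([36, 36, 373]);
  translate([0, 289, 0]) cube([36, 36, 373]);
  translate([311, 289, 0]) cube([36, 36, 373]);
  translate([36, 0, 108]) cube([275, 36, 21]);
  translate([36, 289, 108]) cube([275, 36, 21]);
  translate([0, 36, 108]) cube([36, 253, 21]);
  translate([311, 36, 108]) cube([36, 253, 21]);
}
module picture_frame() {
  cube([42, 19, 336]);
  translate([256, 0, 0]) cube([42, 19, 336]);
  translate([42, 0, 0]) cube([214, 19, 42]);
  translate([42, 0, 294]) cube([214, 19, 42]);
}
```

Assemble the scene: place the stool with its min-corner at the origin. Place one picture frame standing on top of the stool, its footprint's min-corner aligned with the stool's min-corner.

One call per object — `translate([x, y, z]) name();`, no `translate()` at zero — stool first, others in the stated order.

stool();
translate([0, 0, 400]) picture_frame();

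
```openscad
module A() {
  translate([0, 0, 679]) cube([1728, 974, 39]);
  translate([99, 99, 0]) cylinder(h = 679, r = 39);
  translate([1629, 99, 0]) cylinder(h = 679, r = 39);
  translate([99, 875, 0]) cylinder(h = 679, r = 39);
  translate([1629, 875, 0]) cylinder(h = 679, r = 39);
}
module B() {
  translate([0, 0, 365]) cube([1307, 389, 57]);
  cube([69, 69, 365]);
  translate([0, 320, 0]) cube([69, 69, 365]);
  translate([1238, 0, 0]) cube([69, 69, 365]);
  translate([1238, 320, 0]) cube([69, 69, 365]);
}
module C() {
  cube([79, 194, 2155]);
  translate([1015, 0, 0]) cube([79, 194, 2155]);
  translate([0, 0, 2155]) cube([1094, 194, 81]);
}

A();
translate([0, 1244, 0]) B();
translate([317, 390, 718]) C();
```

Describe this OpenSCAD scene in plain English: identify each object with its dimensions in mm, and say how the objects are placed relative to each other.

A is a table with a 1728×974 mm rectangular top, 39 mm thick, top surface at z = 718 mm, supported by four round legs of 78 mm diameter, each leg's bounding box inset 60 mm from the nearest pair of top edges, running from the floor.

B is a bench: a 1307×389 mm seat slab, 57 mm thick, top at z = 422 mm, on four 69×69 mm square legs flush with the seat corners and standing on z = 0.

C is a rectangular door frame: two vertical jambs of 79×194 mm section, 2155 mm tall, with a clear opening 936 mm wide between their inner faces. A header 81 mm tall and 194 mm deep lies on top of the jambs and spans the full outside width.

The bench is on the floor beside the table on its +y side. The door frame is on top of the table, centred.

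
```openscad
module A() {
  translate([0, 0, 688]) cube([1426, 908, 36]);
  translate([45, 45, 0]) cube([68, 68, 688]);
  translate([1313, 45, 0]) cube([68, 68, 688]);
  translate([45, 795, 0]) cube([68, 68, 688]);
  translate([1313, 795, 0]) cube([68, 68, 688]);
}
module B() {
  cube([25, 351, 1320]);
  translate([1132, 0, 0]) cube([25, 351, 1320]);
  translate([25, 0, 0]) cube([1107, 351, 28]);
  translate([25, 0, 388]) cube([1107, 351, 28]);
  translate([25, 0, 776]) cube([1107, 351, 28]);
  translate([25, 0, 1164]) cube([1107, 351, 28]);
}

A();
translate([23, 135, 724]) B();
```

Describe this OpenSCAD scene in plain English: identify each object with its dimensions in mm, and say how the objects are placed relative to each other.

A is a rectangular dining table. The top is 1426×908×36 mm with its upper surface at z = 724 mm. It stands on four 68×68 mm square legs, each inset 45 mm from the nearest pair of top edges, running from the floor to the underside of the top.

B is a bookshelf 1157 mm wide overall, 351 mm deep and 1320 mm tall. The two sides are 25 mm thick vertical panels. 4 horizontal shelves of 28 mm thickness span between the inner faces of the sides; the lowest shelf sits on the floor and shelves are stacked with a clear vertical gap of 360 mm between each pair.

The bookshelf is on top of the table.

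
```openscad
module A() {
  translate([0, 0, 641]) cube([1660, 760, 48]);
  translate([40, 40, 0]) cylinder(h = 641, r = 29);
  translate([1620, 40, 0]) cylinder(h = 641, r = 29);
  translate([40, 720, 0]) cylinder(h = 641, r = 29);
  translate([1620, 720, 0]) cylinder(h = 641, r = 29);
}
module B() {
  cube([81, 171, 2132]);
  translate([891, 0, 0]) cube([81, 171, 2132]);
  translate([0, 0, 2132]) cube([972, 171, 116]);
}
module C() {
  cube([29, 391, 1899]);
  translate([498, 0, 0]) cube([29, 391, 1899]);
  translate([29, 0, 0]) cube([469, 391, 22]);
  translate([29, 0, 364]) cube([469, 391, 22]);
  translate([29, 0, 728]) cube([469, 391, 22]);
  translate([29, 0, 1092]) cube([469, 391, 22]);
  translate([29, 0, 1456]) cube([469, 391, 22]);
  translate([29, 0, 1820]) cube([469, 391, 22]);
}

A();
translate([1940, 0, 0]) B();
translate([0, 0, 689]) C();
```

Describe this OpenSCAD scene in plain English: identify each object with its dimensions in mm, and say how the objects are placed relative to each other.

A is a table: top 1660 mm (x) × 760 mm (y), 48 mm thick, upper face at z = 689 mm, on four round legs of 58 mm diameter, each leg's bounding box inset 11 mm from the nearest pair of top edges, running from z = 0 to the bottom of the top.

B is a door frame. The clear opening is 810 mm wide and 2132 mm high. Two 81 mm wide jambs, 171 mm deep, stand either side of the opening from the floor to the top of the opening. A 116 mm thick head sits across the top of both jambs, spanning the full outside width of the frame.

C is an open bookshelf. Two side panels, each 29 mm thick, 391 mm deep and 1899 mm tall, stand 527 mm apart (outside-to-outside). Between them sit 6 shelves, each 22 mm thick and 391 mm deep, spanning the full gap between the sides. The bottom shelf rests on the floor (its underside at z = 0) and the clear gap between one shelf's top and the next shelf's underside is 342 mm.

The door frame is on the floor beside the table on its +x side. The bookshelf is on top of the table.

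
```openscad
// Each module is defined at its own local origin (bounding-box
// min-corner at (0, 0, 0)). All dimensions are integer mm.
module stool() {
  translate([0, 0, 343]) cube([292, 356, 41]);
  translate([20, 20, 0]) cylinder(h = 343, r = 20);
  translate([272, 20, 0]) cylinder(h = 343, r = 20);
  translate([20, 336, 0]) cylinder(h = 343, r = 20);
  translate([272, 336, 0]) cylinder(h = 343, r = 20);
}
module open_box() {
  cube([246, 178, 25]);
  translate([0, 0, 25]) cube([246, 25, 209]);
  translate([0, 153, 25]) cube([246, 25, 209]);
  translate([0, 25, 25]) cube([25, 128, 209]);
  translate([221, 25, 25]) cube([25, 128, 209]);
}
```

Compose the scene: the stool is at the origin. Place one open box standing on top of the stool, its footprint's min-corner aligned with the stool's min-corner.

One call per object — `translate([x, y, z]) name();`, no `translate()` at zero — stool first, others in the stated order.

stool();
translate([0, 0, 384]) open_box();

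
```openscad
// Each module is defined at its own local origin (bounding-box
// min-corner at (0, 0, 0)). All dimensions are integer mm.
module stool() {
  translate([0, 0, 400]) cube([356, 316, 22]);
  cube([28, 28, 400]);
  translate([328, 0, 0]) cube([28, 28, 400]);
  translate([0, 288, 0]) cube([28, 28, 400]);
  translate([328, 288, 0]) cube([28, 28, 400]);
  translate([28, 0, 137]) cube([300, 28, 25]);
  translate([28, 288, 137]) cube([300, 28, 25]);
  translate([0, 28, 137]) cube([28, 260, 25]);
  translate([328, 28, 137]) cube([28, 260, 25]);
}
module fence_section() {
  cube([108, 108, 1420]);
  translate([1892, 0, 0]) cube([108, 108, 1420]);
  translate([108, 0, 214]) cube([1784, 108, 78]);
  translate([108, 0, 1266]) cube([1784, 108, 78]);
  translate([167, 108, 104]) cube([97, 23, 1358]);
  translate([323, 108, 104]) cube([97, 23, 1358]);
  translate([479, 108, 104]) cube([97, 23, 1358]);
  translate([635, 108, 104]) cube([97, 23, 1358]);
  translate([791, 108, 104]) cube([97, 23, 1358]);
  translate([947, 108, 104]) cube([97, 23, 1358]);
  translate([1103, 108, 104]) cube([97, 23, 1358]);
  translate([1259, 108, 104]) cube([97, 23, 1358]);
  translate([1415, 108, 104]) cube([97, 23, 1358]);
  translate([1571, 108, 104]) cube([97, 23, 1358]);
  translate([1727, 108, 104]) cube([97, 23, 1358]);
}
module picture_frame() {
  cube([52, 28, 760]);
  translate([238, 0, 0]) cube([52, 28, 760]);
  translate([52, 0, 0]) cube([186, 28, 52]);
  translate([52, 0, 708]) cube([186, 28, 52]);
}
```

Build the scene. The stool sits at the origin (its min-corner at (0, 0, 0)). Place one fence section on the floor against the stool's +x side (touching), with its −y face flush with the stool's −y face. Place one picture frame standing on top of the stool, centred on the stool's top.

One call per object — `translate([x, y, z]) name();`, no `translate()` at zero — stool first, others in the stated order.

stool();
translate([356, 0, 0]) fence_section();
translate([33, 144, 422]) picture_frame();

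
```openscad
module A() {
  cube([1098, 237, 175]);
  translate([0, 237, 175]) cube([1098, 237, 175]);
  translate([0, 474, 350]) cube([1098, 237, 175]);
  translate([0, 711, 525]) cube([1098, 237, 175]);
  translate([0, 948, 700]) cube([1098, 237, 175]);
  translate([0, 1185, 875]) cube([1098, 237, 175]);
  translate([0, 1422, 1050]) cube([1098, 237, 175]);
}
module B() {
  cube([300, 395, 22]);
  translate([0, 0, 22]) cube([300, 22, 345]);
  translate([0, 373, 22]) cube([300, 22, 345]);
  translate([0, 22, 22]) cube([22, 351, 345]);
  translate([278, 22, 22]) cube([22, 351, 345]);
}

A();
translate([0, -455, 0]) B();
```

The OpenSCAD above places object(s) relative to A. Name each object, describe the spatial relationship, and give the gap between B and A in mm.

A is a staircase. B is an open box. The open box is on the floor beside the staircase on its −y side. The gap between the open box and the staircase is 60 mm.

The open box's nearest face is 60 mm from the staircase's −y face.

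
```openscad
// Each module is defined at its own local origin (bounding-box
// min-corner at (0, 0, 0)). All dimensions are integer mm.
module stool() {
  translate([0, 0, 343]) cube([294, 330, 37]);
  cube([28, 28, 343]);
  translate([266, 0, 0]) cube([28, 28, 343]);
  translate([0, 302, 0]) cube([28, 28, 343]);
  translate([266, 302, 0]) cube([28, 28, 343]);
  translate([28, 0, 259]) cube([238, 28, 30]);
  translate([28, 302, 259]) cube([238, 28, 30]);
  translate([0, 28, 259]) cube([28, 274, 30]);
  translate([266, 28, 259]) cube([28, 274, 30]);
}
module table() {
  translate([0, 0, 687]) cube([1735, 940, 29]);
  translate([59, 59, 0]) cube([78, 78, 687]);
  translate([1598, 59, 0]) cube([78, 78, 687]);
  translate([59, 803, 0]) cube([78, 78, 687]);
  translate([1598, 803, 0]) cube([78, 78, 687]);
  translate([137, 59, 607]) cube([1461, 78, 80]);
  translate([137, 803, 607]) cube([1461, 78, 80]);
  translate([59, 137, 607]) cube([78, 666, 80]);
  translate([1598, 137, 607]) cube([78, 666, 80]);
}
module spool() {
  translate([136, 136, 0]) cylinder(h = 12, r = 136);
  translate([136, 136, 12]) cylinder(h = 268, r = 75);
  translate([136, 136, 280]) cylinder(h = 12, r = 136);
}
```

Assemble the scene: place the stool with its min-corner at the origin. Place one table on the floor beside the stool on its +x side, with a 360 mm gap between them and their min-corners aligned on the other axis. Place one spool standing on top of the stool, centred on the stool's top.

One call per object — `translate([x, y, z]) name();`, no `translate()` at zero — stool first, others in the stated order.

stool();
translate([654, 0, 0]) table();
translate([11, 29, 380]) spool();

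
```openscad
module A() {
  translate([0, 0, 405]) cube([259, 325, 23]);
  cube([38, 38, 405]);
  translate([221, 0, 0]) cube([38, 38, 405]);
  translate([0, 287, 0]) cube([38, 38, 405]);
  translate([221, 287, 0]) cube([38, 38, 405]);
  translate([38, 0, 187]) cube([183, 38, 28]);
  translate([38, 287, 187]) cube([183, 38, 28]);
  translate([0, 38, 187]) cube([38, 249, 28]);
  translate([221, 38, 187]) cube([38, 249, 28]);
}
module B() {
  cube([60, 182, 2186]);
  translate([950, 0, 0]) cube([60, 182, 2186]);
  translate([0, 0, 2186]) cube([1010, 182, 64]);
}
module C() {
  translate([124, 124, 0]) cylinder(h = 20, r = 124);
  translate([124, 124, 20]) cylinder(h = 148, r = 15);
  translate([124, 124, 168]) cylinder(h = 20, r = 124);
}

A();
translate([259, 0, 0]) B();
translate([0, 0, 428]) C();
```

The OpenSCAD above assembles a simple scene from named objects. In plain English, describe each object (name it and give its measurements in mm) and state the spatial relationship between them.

A is a four-legged stool. The seat is 259×325 mm, 23 mm thick, top at z = 428 mm. It stands on four square legs, each 38×38 mm in cross-section, from z = 0 to the seat underside, each flush with a corner of the seat. Four stretchers, 38 mm wide and 28 mm tall, connect adjacent legs with their undersides at z = 187 mm, each running between the inner faces of the legs it joins and aligned with the legs' outer faces on the other axis.

B is a rectangular door frame: two vertical jambs of 60×182 mm section, 2186 mm tall, with a clear opening 890 mm wide between their inner faces. A header 64 mm tall and 182 mm deep lies on top of the jambs and spans the full outside width.

C is a spool: two coaxial disc flanges of radius 124 mm and thickness 20 mm, joined by a core cylinder of radius 15 mm and height 148 mm. The lower flange rests on z = 0 and the three cylinders share a vertical axis.

The door frame is against the stool's +x side, with their −y faces flush. The spool is on top of the stool.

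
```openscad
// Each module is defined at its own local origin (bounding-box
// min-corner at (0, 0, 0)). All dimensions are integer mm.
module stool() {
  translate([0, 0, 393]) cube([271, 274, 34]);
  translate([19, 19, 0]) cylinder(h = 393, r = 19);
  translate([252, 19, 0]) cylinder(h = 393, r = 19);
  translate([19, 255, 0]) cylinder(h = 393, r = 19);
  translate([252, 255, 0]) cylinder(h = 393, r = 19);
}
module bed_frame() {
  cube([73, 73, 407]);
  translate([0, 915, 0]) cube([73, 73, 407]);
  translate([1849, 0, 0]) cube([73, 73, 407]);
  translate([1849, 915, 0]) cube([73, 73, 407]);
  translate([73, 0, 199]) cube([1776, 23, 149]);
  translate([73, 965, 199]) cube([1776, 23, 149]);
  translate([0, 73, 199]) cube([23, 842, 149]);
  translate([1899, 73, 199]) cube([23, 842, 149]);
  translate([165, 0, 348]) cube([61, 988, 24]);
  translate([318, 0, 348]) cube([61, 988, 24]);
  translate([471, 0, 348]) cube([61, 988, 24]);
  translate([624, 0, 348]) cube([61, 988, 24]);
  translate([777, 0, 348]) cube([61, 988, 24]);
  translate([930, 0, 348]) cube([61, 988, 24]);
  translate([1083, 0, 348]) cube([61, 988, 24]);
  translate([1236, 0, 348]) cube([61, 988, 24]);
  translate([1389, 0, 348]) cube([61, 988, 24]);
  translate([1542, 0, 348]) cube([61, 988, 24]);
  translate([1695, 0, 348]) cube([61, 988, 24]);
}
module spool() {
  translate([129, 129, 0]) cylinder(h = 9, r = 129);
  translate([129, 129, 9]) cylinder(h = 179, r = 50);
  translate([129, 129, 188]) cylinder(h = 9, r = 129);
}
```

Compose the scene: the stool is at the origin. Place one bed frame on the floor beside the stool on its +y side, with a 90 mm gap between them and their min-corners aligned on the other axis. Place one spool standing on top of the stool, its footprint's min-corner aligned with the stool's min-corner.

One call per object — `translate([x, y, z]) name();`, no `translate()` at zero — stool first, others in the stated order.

stool();
translate([0, 364, 0]) bed_frame();
translate([0, 0, 427]) spool();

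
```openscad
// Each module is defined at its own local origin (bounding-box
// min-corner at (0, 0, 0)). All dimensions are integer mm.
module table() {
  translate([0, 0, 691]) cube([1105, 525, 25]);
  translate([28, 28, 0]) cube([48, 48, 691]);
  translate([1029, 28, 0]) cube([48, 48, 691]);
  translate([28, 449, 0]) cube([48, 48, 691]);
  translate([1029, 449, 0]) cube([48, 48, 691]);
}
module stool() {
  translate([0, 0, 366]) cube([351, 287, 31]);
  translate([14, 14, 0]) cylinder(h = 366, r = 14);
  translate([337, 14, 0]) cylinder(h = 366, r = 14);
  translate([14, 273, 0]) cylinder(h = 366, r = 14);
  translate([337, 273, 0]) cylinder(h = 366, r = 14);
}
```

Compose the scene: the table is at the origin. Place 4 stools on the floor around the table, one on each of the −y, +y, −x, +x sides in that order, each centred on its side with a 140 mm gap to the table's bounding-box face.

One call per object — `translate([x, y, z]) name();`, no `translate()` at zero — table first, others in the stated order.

table();
translate([377, -427, 0]) stool();
translate([377, 665, 0]) stool();
translate([-491, 119, 0]) stool();
translate([1245, 119, 0]) stool();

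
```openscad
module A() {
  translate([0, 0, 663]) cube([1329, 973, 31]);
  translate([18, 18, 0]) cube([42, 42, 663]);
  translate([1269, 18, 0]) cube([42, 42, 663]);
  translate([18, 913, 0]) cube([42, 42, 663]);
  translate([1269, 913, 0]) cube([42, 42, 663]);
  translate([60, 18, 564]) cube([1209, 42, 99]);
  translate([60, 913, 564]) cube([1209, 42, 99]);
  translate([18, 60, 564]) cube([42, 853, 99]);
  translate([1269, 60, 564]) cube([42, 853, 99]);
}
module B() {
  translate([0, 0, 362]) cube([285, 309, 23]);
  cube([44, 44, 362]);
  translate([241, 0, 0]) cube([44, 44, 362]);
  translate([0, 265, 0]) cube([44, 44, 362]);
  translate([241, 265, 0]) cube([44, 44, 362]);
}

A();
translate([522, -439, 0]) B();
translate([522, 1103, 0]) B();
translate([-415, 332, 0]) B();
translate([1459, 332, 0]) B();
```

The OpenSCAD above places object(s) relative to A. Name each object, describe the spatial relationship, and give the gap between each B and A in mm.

A is a table. B is a stool. Four stools sit around the table at the −y, +y, −x, +x sides. The gap between each stool and the table is 130 mm.

Each stool's nearest face is 130 mm from the table's bounding box.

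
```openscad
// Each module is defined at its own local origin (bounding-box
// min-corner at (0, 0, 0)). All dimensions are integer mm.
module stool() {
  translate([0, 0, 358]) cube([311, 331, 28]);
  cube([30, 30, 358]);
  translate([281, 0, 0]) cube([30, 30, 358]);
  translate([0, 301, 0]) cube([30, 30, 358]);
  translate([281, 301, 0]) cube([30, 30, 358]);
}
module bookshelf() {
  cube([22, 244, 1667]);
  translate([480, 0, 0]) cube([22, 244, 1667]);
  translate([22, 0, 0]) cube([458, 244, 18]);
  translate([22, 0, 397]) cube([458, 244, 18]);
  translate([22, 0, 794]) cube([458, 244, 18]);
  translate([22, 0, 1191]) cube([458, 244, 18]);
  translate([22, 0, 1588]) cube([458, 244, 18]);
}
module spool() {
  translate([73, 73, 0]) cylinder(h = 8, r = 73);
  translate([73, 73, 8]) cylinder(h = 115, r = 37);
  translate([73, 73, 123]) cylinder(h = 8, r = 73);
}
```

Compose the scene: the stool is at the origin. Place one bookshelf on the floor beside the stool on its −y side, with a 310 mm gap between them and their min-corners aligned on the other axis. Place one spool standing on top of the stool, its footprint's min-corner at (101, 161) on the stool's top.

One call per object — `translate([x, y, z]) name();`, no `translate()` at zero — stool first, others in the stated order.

stool();
translate([0, -554, 0]) bookshelf();
translate([101, 161, 386]) spool();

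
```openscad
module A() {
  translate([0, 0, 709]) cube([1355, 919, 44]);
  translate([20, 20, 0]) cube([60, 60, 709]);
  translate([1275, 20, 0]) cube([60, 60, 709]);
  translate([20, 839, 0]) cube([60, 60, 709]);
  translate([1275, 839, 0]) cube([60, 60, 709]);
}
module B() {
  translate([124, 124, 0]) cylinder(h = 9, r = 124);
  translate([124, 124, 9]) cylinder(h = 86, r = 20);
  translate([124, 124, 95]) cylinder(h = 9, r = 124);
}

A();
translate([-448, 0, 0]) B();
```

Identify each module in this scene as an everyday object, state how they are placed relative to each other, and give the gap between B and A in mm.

A is a table. B is a spool. The spool is on the floor beside the table on its −x side. The gap between the spool and the table is 200 mm.

The spool's nearest face is 200 mm from the table's −x face.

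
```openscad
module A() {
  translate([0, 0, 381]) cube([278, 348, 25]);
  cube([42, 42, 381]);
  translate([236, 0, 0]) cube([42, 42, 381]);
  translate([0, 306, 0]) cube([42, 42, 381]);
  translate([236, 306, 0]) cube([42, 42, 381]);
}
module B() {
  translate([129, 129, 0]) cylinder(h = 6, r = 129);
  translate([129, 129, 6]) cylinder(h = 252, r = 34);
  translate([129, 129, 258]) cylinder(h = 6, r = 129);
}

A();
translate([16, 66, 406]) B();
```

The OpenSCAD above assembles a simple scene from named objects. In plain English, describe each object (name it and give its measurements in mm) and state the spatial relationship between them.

A is a four-legged stool. The seat is 278×348 mm, 25 mm thick, top at z = 406 mm. It stands on four square legs, each 42×42 mm in cross-section, from z = 0 to the seat underside, each flush with a corner of the seat.

B is a spool: two coaxial disc flanges of radius 129 mm and thickness 6 mm, joined by a core cylinder of radius 34 mm and height 252 mm. The lower flange rests on z = 0 and the three cylinders share a vertical axis.

The spool is on top of the stool.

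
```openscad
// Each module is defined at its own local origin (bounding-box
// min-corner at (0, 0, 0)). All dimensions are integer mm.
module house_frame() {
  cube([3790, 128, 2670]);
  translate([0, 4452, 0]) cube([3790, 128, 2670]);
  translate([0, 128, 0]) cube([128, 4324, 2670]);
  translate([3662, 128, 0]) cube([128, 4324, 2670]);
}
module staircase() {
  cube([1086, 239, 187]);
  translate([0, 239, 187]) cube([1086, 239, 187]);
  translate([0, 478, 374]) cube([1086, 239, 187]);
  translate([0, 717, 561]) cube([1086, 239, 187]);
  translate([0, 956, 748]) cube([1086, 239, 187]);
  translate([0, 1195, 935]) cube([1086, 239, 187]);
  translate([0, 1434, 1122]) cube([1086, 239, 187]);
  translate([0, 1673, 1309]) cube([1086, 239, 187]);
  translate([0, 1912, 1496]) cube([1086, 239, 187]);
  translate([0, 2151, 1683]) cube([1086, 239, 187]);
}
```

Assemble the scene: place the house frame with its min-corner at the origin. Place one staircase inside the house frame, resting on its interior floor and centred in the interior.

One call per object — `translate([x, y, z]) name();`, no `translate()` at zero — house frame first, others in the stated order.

house_frame();
translate([1352, 1095, 0]) staircase();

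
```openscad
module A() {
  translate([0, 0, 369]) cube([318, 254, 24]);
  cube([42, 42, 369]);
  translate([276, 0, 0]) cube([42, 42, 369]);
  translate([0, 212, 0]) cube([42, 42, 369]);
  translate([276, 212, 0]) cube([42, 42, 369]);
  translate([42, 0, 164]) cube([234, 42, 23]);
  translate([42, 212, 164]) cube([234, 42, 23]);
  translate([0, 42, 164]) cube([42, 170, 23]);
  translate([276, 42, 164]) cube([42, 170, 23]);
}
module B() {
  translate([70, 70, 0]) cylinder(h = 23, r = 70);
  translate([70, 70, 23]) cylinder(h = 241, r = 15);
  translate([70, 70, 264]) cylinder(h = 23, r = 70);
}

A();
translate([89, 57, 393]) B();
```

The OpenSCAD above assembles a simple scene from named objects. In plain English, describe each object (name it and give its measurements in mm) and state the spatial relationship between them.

A is a four-legged stool. The seat is a 318×254×24 mm slab whose top surface is at z = 393 mm; four square legs, each 42×42 mm in cross-section, run from the floor (z = 0) to the underside of the seat, each flush with a corner of the seat. Four stretchers, 42 mm wide and 23 mm tall, connect adjacent legs with their undersides at z = 164 mm, each running between the inner faces of the legs it joins and aligned with the legs' outer faces on the other axis.

B is a spool: two coaxial disc flanges of radius 70 mm and thickness 23 mm, joined by a core cylinder of radius 15 mm and height 241 mm. The lower flange rests on z = 0 and the three cylinders share a vertical axis.

The spool is on top of the stool, centred.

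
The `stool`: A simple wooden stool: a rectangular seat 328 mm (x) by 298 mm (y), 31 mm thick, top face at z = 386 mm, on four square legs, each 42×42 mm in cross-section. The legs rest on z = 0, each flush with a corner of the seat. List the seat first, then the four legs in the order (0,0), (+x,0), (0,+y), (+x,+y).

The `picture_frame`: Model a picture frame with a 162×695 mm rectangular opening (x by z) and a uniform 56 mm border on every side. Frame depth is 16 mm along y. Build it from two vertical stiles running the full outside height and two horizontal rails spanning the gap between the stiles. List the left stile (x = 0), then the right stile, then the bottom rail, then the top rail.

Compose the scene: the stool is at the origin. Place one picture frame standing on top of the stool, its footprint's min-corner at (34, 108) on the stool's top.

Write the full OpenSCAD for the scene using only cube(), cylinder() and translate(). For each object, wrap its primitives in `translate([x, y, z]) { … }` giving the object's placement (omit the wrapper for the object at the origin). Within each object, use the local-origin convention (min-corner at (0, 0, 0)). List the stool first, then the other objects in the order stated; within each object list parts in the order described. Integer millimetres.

translate([0, 0, 355]) cube([328, 298, 31]);
cube([42, 42, 355]);
translate([286, 0, 0]) cube([42, 42, 355]);
translate([0, 256, 0]) cube([42, 42, 355]);
translate([286, 256, 0]) cube([42, 42, 355]);
translate([34, 108, 386]) {
  cube([56, 16, 807]);
  translate([218, 0, 0]) cube([56, 16, 807]);
  translate([56, 0, 0]) cube([162, 16, 56]);
  translate([56, 0, 751]) cube([162, 16, 56]);
}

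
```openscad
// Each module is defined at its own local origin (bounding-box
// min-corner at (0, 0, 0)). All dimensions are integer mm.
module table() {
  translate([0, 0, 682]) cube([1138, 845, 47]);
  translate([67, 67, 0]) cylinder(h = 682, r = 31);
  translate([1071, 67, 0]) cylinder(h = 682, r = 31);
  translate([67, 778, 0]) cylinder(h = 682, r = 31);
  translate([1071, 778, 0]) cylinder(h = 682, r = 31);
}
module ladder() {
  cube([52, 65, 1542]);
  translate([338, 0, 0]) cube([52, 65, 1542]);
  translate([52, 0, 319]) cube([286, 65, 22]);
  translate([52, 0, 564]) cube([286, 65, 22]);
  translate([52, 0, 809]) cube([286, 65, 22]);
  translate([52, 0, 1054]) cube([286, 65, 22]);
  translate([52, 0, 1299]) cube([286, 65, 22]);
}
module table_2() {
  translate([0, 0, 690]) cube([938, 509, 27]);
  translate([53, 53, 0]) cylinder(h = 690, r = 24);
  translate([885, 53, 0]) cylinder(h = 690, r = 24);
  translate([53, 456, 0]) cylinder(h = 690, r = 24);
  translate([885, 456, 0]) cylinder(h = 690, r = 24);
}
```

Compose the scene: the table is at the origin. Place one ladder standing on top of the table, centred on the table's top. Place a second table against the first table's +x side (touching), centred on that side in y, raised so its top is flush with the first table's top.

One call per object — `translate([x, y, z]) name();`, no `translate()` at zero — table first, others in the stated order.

table();
translate([374, 390, 729]) ladder();
translate([1138, 168, 12]) table_2();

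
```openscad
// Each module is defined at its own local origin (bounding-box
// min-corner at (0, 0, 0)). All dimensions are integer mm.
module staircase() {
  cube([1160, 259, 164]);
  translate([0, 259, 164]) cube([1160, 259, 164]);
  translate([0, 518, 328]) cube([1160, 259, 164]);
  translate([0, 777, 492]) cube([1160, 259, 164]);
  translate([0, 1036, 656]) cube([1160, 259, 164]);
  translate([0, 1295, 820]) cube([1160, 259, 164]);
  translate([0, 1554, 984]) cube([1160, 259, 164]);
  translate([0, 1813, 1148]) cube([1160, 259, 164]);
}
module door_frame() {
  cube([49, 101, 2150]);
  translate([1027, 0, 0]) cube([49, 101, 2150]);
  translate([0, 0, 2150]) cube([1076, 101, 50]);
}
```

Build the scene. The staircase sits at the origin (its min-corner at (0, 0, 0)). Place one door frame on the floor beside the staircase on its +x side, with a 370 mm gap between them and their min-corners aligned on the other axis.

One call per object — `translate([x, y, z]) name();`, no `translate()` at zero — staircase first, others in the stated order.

staircase();
translate([1530, 0, 0]) door_frame();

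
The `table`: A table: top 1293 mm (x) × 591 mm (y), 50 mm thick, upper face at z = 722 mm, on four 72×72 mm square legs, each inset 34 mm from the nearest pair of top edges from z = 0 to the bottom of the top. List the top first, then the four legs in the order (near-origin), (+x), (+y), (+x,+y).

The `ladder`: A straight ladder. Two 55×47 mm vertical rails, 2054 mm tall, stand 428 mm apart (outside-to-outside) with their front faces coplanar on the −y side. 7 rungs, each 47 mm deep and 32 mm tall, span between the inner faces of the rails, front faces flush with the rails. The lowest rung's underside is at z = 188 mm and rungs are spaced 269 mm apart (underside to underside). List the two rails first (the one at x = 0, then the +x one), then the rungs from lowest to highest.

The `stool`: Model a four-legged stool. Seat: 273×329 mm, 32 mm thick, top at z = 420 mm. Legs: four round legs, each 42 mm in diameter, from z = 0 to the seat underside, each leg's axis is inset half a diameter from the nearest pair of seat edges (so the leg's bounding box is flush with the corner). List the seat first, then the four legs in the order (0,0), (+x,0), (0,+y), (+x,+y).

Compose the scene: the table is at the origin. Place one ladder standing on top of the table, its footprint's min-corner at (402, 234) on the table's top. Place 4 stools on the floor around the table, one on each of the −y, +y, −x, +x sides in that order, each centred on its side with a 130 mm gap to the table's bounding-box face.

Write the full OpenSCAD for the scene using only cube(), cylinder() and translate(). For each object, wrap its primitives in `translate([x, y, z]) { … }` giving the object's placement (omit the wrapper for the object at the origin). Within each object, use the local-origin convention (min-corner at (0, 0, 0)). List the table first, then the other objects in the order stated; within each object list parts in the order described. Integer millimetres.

translate([0, 0, 672]) cube([1293, 591, 50]);
translate([34, 34, 0]) cube([72, 72, 672]);
translate([1187, 34, 0]) cube([72, 72, 672]);
translate([34, 485, 0]) cube([72, 72, 672]);
translate([1187, 485, 0]) cube([72, 72, 672]);
translate([402, 234, 722]) {
  cube([55, 47, 2054]);
  translate([373, 0, 0]) cube([55, 47, 2054]);
  translate([55, 0, 188]) cube([318, 47, 32]);
  translate([55, 0, 457]) cube([318, 47, 32]);
  translate([55, 0, 726]) cube([318, 47, 32]);
  translate([55, 0, 995]) cube([318, 47, 32]);
  translate([55, 0, 1264]) cube([318, 47, 32]);
  translate([55, 0, 1533]) cube([318, 47, 32]);
  translate([55, 0, 1802]) cube([318, 47, 32]);
}
translate([510, -459, 0]) {
  translate([0, 0, 388]) cube([273, 329, 32]);
  translate([21, 21, 0]) cylinder(h = 388, r = 21);
  translate([252, 21, 0]) cylinder(h = 388, r = 21);
  translate([21, 308, 0]) cylinder(h = 388, r = 21);
  translate([252, 308, 0]) cylinder(h = 388, r = 21);
}
translate([510, 721, 0]) {
  translate([0, 0, 388]) cube([273, 329, 32]);
  translate([21, 21, 0]) cylinder(h = 388, r = 21);
  translate([252, 21, 0]) cylinder(h = 388, r = 21);
  translate([21, 308, 0]) cylinder(h = 388, r = 21);
  translate([252, 308, 0]) cylinder(h = 388, r = 21);
}
translate([-403, 131, 0]) {
  translate([0, 0, 388]) cube([273, 329, 32]);
  translate([21, 21, 0]) cylinder(h = 388, r = 21);
  translate([252, 21, 0]) cylinder(h = 388, r = 21);
  translate([21, 308, 0]) cylinder(h = 388, r = 21);
  translate([252, 308, 0]) cylinder(h = 388, r = 21);
}
translate([1423, 131, 0]) {
  translate([0, 0, 388]) cube([273, 329, 32]);
  translate([21, 21, 0]) cylinder(h = 388, r = 21);
  translate([252, 21, 0]) cylinder(h = 388, r = 21);
  translate([21, 308, 0]) cylinder(h = 388, r = 21);
  translate([252, 308, 0]) cylinder(h = 388, r = 21);
}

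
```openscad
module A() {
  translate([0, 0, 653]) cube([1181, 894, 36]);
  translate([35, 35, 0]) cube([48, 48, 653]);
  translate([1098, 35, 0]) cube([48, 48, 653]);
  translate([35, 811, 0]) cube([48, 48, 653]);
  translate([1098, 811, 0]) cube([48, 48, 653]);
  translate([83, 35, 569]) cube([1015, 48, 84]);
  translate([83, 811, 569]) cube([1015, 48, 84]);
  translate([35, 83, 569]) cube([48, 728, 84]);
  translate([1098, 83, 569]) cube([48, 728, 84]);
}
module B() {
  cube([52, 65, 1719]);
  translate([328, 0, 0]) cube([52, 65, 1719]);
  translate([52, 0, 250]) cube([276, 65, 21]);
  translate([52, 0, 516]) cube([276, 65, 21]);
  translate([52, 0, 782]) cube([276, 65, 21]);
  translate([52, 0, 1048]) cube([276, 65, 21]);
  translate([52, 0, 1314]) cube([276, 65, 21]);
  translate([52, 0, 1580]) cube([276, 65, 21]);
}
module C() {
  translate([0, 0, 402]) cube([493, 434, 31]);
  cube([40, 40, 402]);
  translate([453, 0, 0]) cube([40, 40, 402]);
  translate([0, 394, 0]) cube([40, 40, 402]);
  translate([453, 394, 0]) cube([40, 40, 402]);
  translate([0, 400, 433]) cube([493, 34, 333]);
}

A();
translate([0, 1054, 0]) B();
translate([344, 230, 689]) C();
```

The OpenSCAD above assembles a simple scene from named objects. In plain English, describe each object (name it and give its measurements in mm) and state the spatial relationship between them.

A is a rectangular dining table. The top is 1181×894×36 mm with its upper surface at z = 689 mm. It stands on four 48×48 mm square legs, each inset 35 mm from the nearest pair of top edges, running from the floor to the underside of the top. Four apron rails, 48 mm thick and 84 mm tall, run between adjacent legs with their top edges flush with the underside of the top and their outer faces flush with the legs' outer faces.

B is a straight ladder. Two 52×65 mm vertical rails, 1719 mm tall, stand 380 mm apart (outside-to-outside) with their front faces coplanar on the −y side. 6 rungs, each 65 mm deep and 21 mm tall, span between the inner faces of the rails, front faces flush with the rails. The lowest rung's underside is at z = 250 mm and rungs are spaced 266 mm apart (underside to underside).

C is a chair: 493×434 mm seat, 31 mm thick, top at z = 433 mm, on four 40 mm square corner legs flush with the seat edges. A 34 mm thick backrest slab spans the full seat width, extending 333 mm above the seat top, its back face flush with the seat's +y edge.

The ladder is on the floor beside the table on its +y side. The chair is on top of the table, centred.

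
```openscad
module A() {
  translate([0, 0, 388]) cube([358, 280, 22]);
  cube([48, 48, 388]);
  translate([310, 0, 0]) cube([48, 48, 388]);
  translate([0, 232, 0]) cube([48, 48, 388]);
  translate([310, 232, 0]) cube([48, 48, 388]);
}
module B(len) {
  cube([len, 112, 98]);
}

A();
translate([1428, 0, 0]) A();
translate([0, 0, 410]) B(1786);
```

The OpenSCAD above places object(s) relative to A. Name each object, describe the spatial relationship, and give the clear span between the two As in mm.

Second stool starts at x = 1428; first ends at x = 358; clear span = 1428 − 358 = 1070 mm.

A is a stool. B is a beam. A beam spans the tops of two stools. The clear span between the two stools is 1070 mm.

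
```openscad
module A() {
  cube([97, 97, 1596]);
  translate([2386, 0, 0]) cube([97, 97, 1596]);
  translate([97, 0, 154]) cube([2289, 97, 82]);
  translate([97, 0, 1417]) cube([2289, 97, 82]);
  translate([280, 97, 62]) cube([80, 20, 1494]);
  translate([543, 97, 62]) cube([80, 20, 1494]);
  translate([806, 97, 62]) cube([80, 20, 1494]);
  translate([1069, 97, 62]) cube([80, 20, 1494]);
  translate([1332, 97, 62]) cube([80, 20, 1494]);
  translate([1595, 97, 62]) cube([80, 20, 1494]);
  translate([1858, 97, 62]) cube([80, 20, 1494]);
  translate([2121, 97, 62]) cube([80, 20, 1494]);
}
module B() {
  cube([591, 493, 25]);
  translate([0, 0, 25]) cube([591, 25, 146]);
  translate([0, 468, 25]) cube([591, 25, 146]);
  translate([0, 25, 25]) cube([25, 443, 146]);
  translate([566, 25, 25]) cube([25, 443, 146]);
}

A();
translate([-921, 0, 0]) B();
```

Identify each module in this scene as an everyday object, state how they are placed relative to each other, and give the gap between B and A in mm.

A is a fence section. B is an open box. The open box is on the floor beside the fence section on its −x side. The gap between the open box and the fence section is 330 mm.

The open box's nearest face is 330 mm from the fence section's −x face.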